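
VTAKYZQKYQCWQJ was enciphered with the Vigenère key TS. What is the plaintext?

Repeat the key across the ciphertext: TSTSTSTSTSTSTS
V(21)−T(19): 2 → C
T(19)−S(18): 1 → B
A(0)−T(19): -19≡7 → H
K(10)−S(18): -8≡18 → S
Y(24)−T(19): 5 → F
Z(25)−S(18): 7 → H
Q(16)−T(19): -3≡23 → X
K(10)−S(18): -8≡18 → S
Y(24)−T(19): 5 → F
Q(16)−S(18): -2≡24 → Y
C(2)−T(19): -17≡9 → J
W(22)−S(18): 4 → E
Q(16)−T(19): -3≡23 → X
J(9)−S(18): -9≡17 → R

CBHSFHXSFYJEXR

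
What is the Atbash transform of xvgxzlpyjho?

x(23) → c(2)
v(21) → e(4)
g(6) → t(19)
x(23) → c(2)
z(25) → a(0)
l(11) → o(14)
p(15) → k(10)
y(24) → b(1)
j(9) → q(16)
h(7) → s(18)
o(14) → l(11)

cetcaokbqsl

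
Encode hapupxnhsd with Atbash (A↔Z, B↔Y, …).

h(7) → s(18)
a(0) → z(25)
p(15) → k(10)
u(20) → f(5)
p(15) → k(10)
x(23) → c(2)
n(13) → m(12)
h(7) → s(18)
s(18) → h(7)
d(3) → w(22)

szkfkcmshw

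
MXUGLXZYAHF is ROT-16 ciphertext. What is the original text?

M(12): 12−16=-4≡22 → W
X(23): 23−16=7 → H
U(20): 20−16=4 → E
G(6): 6−16=-10≡16 → Q
L(11): 11−16=-5≡21 → V
X(23): 23−16=7 → H
Z(25): 25−16=9 → J
Y(24): 24−16=8 → I
A(0): 0−16=-16≡10 → K
H(7): 7−16=-9≡17 → R
F(5): 5−16=-11≡15 → P

WHEQVHJIKRP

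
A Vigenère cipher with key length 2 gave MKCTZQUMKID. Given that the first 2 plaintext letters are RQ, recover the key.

VU

Subtract each crib letter from the matching ciphertext letter (mod 26):
M(12)−R(17)=-5≡21 → V
K(10)−Q(16)=-6≡20 → U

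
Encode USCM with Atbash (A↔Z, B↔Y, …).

FHXN

U(20) → F(5)
S(18) → H(7)
C(2) → X(23)
M(12) → N(13)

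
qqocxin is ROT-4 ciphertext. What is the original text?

q(16): 16−4=12 → m
q(16): 16−4=12 → m
o(14): 14−4=10 → k
c(2): 2−4=-2≡24 → y
x(23): 23−4=19 → t
i(8): 8−4=4 → e
n(13): 13−4=9 → j

mmkytej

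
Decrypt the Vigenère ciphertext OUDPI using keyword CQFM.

Repeat the key across the ciphertext: CQFMC
O(14)−C(2): 12 → M
U(20)−Q(16): 4 → E
D(3)−F(5): -2≡24 → Y
P(15)−M(12): 3 → D
I(8)−C(2): 6 → G

MEYDG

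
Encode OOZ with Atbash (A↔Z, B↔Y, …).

LLA

O(14) → L(11)
O(14) → L(11)
Z(25) → A(0)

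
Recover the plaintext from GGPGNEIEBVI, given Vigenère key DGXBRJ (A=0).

DASFWVFYEUR

Repeat the key across the ciphertext: DGXBRJDGXBR
G(6)−D(3): 3 → D
G(6)−G(6): 0 → A
P(15)−X(23): -8≡18 → S
G(6)−B(1): 5 → F
N(13)−R(17): -4≡22 → W
E(4)−J(9): -5≡21 → V
I(8)−D(3): 5 → F
E(4)−G(6): -2≡24 → Y
B(1)−X(23): -22≡4 → E
V(21)−B(1): 20 → U
I(8)−R(17): -9≡17 → R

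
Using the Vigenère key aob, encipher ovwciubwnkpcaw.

Repeat the key across the message: aobaobaobaobao
o(14)+a(0): 14 → o
v(21)+o(14): 35≡9 → j
w(22)+b(1): 23 → x
c(2)+a(0): 2 → c
i(8)+o(14): 22 → w
u(20)+b(1): 21 → v
b(1)+a(0): 1 → b
w(22)+o(14): 36≡10 → k
n(13)+b(1): 14 → o
k(10)+a(0): 10 → k
p(15)+o(14): 29≡3 → d
c(2)+b(1): 3 → d
a(0)+a(0): 0 → a
w(22)+o(14): 36≡10 → k

ojxcwvbkokddak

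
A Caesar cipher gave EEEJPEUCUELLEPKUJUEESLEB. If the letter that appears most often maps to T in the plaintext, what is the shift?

11

The most frequent ciphertext letter is E (appears 9 times).
E is position 4; T is position 19.
Shift = -15≡11.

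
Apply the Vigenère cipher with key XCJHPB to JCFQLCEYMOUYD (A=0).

Repeat the key across the message: XCJHPBXCJHPBX
J(9)+X(23): 32≡6 → G
C(2)+C(2): 4 → E
F(5)+J(9): 14 → O
Q(16)+H(7): 23 → X
L(11)+P(15): 26≡0 → A
C(2)+B(1): 3 → D
E(4)+X(23): 27≡1 → B
Y(24)+C(2): 26≡0 → A
M(12)+J(9): 21 → V
O(14)+H(7): 21 → V
U(20)+P(15): 35≡9 → J
Y(24)+B(1): 25 → Z
D(3)+X(23): 26≡0 → A

GEOXADBAVVJZA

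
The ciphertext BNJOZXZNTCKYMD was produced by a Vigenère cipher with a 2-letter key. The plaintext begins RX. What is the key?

Subtract each crib letter from the matching ciphertext letter (mod 26):
B(1)−R(17)=-16≡10 → K
N(13)−X(23)=-10≡16 → Q

KQ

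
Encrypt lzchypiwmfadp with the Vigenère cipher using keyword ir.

Repeat the key across the message: iriririririri
l(11)+i(8): 19 → t
z(25)+r(17): 42≡16 → q
c(2)+i(8): 10 → k
h(7)+r(17): 24 → y
y(24)+i(8): 32≡6 → g
p(15)+r(17): 32≡6 → g
i(8)+i(8): 16 → q
w(22)+r(17): 39≡13 → n
m(12)+i(8): 20 → u
f(5)+r(17): 22 → w
a(0)+i(8): 8 → i
d(3)+r(17): 20 → u
p(15)+i(8): 23 → x

tqkyggqnuwiux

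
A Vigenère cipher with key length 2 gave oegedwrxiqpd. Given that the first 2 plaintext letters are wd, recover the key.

sb

Subtract each crib letter from the matching ciphertext letter (mod 26):
o(14)−w(22)=-8≡18 → s
e(4)−d(3)=1 → b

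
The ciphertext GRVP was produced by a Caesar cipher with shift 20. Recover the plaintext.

G(6): 6−20=-14≡12 → M
R(17): 17−20=-3≡23 → X
V(21): 21−20=1 → B
P(15): 15−20=-5≡21 → V

MXBV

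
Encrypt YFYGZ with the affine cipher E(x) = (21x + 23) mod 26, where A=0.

HYHTC

Y(24): 21·24+23=527≡7 → H
F(5): 21·5+23=128≡24 → Y
Y(24): 21·24+23=527≡7 → H
G(6): 21·6+23=149≡19 → T
Z(25): 21·25+23=548≡2 → C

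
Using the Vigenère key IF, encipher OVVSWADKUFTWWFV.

Repeat the key across the message: IFIFIFIFIFIFIFI
O(14)+I(8): 22 → W
V(21)+F(5): 26≡0 → A
V(21)+I(8): 29≡3 → D
S(18)+F(5): 23 → X
W(22)+I(8): 30≡4 → E
A(0)+F(5): 5 → F
D(3)+I(8): 11 → L
K(10)+F(5): 15 → P
U(20)+I(8): 28≡2 → C
F(5)+F(5): 10 → K
T(19)+I(8): 27≡1 → B
W(22)+F(5): 27≡1 → B
W(22)+I(8): 30≡4 → E
F(5)+F(5): 10 → K
V(21)+I(8): 29≡3 → D

WADXEFLPCKBBEKD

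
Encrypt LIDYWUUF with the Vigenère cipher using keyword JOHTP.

UWKRLDIM

Repeat the key across the message: JOHTPJOH
L(11)+J(9): 20 → U
I(8)+O(14): 22 → W
D(3)+H(7): 10 → K
Y(24)+T(19): 43≡17 → R
W(22)+P(15): 37≡11 → L
U(20)+J(9): 29≡3 → D
U(20)+O(14): 34≡8 → I
F(5)+H(7): 12 → M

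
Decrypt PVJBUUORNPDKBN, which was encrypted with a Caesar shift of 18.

XDRJCCWZVXLSJV

P(15): 15−18=-3≡23 → X
V(21): 21−18=3 → D
J(9): 9−18=-9≡17 → R
B(1): 1−18=-17≡9 → J
U(20): 20−18=2 → C
U(20): 20−18=2 → C
O(14): 14−18=-4≡22 → W
R(17): 17−18=-1≡25 → Z
N(13): 13−18=-5≡21 → V
P(15): 15−18=-3≡23 → X
D(3): 3−18=-15≡11 → L
K(10): 10−18=-8≡18 → S
B(1): 1−18=-17≡9 → J
N(13): 13−18=-5≡21 → V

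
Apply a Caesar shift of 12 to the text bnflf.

b(1): 1+12=13 → n
n(13): 13+12=25 → z
f(5): 5+12=17 → r
l(11): 11+12=23 → x
f(5): 5+12=17 → r

nzrxr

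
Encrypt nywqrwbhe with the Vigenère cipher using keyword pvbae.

Repeat the key across the message: pvbaepvba
n(13)+p(15): 28≡2 → c
y(24)+v(21): 45≡19 → t
w(22)+b(1): 23 → x
q(16)+a(0): 16 → q
r(17)+e(4): 21 → v
w(22)+p(15): 37≡11 → l
b(1)+v(21): 22 → w
h(7)+b(1): 8 → i
e(4)+a(0): 4 → e

ctxqvlwie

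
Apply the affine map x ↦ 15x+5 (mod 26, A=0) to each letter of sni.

s(18): 15·18+5=275≡15 → p
n(13): 15·13+5=200≡18 → s
i(8): 15·8+5=125≡21 → v

psv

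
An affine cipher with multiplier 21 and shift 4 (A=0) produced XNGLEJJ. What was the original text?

The inverse of 21 mod 26 is 5, since 21·5=105≡1. Apply D(y)=5·(y−4) mod 26:
X(23): 5·(23−4)=95≡17 → R
N(13): 5·(13−4)=45≡19 → T
G(6): 5·(6−4)=10 → K
L(11): 5·(11−4)=35≡9 → J
E(4): 5·(4−4)=0 → A
J(9): 5·(9−4)=25 → Z
J(9): 5·(9−4)=25 → Z

RTKJAZZ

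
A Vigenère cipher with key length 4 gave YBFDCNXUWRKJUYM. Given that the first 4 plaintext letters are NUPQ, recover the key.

Subtract each crib letter from the matching ciphertext letter (mod 26):
Y(24)−N(13)=11 → L
B(1)−U(20)=-19≡7 → H
F(5)−P(15)=-10≡16 → Q
D(3)−Q(16)=-13≡13 → N

LHQN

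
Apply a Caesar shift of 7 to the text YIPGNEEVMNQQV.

Y(24): 24+7=31≡5 → F
I(8): 8+7=15 → P
P(15): 15+7=22 → W
G(6): 6+7=13 → N
N(13): 13+7=20 → U
E(4): 4+7=11 → L
E(4): 4+7=11 → L
V(21): 21+7=28≡2 → C
M(12): 12+7=19 → T
N(13): 13+7=20 → U
Q(16): 16+7=23 → X
Q(16): 16+7=23 → X
V(21): 21+7=28≡2 → C

FPWNULLCTUXXC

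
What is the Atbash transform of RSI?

R(17) → I(8)
S(18) → H(7)
I(8) → R(17)

IHR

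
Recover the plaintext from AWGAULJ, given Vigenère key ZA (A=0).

Repeat the key across the ciphertext: ZAZAZAZ
A(0)−Z(25): -25≡1 → B
W(22)−A(0): 22 → W
G(6)−Z(25): -19≡7 → H
A(0)−A(0): 0 → A
U(20)−Z(25): -5≡21 → V
L(11)−A(0): 11 → L
J(9)−Z(25): -16≡10 → K

BWHAVLK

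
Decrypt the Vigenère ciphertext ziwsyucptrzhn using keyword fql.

Repeat the key across the ciphertext: fqlfqlfqlfqlf
z(25)−f(5): 20 → u
i(8)−q(16): -8≡18 → s
w(22)−l(11): 11 → l
s(18)−f(5): 13 → n
y(24)−q(16): 8 → i
u(20)−l(11): 9 → j
c(2)−f(5): -3≡23 → x
p(15)−q(16): -1≡25 → z
t(19)−l(11): 8 → i
r(17)−f(5): 12 → m
z(25)−q(16): 9 → j
h(7)−l(11): -4≡22 → w
n(13)−f(5): 8 → i

uslnijxzimjwi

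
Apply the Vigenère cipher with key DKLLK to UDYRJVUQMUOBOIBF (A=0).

XNJCTYEBXERLZTLI

Repeat the key across the message: DKLLKDKLLKDKLLKD
U(20)+D(3): 23 → X
D(3)+K(10): 13 → N
Y(24)+L(11): 35≡9 → J
R(17)+L(11): 28≡2 → C
J(9)+K(10): 19 → T
V(21)+D(3): 24 → Y
U(20)+K(10): 30≡4 → E
Q(16)+L(11): 27≡1 → B
M(12)+L(11): 23 → X
U(20)+K(10): 30≡4 → E
O(14)+D(3): 17 → R
B(1)+K(10): 11 → L
O(14)+L(11): 25 → Z
I(8)+L(11): 19 → T
B(1)+K(10): 11 → L
F(5)+D(3): 8 → I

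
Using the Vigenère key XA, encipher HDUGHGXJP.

EDRGEGUJM

Repeat the key across the message: XAXAXAXAX
H(7)+X(23): 30≡4 → E
D(3)+A(0): 3 → D
U(20)+X(23): 43≡17 → R
G(6)+A(0): 6 → G
H(7)+X(23): 30≡4 → E
G(6)+A(0): 6 → G
X(23)+X(23): 46≡20 → U
J(9)+A(0): 9 → J
P(15)+X(23): 38≡12 → M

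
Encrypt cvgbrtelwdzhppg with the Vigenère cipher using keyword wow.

Repeat the key across the message: wowwowwowwowwow
c(2)+w(22): 24 → y
v(21)+o(14): 35≡9 → j
g(6)+w(22): 28≡2 → c
b(1)+w(22): 23 → x
r(17)+o(14): 31≡5 → f
t(19)+w(22): 41≡15 → p
e(4)+w(22): 26≡0 → a
l(11)+o(14): 25 → z
w(22)+w(22): 44≡18 → s
d(3)+w(22): 25 → z
z(25)+o(14): 39≡13 → n
h(7)+w(22): 29≡3 → d
p(15)+w(22): 37≡11 → l
p(15)+o(14): 29≡3 → d
g(6)+w(22): 28≡2 → c

yjcxfpazszndldc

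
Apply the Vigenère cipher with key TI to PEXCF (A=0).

Repeat the key across the message: TITIT
P(15)+T(19): 34≡8 → I
E(4)+I(8): 12 → M
X(23)+T(19): 42≡16 → Q
C(2)+I(8): 10 → K
F(5)+T(19): 24 → Y

IMQKY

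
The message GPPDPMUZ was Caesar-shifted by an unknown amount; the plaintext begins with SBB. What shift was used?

14

From the crib: G(6)−S(18)=-12≡14, so the shift is 14.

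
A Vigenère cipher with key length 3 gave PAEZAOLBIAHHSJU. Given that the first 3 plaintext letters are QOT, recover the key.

ZML

Subtract each crib letter from the matching ciphertext letter (mod 26):
P(15)−Q(16)=-1≡25 → Z
A(0)−O(14)=-14≡12 → M
E(4)−T(19)=-15≡11 → L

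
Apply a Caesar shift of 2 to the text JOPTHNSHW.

LQRVJPUJY

J(9): 9+2=11 → L
O(14): 14+2=16 → Q
P(15): 15+2=17 → R
T(19): 19+2=21 → V
H(7): 7+2=9 → J
N(13): 13+2=15 → P
S(18): 18+2=20 → U
H(7): 7+2=9 → J
W(22): 22+2=24 → Y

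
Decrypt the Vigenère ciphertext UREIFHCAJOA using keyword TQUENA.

BBKESHJKPKN

Repeat the key across the ciphertext: TQUENATQUEN
U(20)−T(19): 1 → B
R(17)−Q(16): 1 → B
E(4)−U(20): -16≡10 → K
I(8)−E(4): 4 → E
F(5)−N(13): -8≡18 → S
H(7)−A(0): 7 → H
C(2)−T(19): -17≡9 → J
A(0)−Q(16): -16≡10 → K
J(9)−U(20): -11≡15 → P
O(14)−E(4): 10 → K
A(0)−N(13): -13≡13 → N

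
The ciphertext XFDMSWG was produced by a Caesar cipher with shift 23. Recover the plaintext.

AIGPVZJ

X(23): 23−23=0 → A
F(5): 5−23=-18≡8 → I
D(3): 3−23=-20≡6 → G
M(12): 12−23=-11≡15 → P
S(18): 18−23=-5≡21 → V
W(22): 22−23=-1≡25 → Z
G(6): 6−23=-17≡9 → J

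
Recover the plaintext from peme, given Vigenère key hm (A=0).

Repeat the key across the ciphertext: hmhm
p(15)−h(7): 8 → i
e(4)−m(12): -8≡18 → s
m(12)−h(7): 5 → f
e(4)−m(12): -8≡18 → s

isfs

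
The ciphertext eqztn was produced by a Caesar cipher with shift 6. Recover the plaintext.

e(4): 4−6=-2≡24 → y
q(16): 16−6=10 → k
z(25): 25−6=19 → t
t(19): 19−6=13 → n
n(13): 13−6=7 → h

yktnh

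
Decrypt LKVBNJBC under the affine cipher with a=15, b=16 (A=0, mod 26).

RKJZFDZG

The inverse of 15 mod 26 is 7, since 15·7=105≡1. Apply D(y)=7·(y−16) mod 26:
L(11): 7·(11−16)=-35≡17 → R
K(10): 7·(10−16)=-42≡10 → K
V(21): 7·(21−16)=35≡9 → J
B(1): 7·(1−16)=-105≡25 → Z
N(13): 7·(13−16)=-21≡5 → F
J(9): 7·(9−16)=-49≡3 → D
B(1): 7·(1−16)=-105≡25 → Z
C(2): 7·(2−16)=-98≡6 → G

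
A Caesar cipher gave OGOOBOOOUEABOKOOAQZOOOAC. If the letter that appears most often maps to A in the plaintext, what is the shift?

The most frequent ciphertext letter is O (appears 12 times).
O is position 14; A is position 0.
Shift = 14.

14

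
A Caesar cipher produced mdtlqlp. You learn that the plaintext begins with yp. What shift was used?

14

From the crib: m(12)−y(24)=-12≡14, so the shift is 14.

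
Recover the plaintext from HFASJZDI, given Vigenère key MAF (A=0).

VFVGJURI

Repeat the key across the ciphertext: MAFMAFMA
H(7)−M(12): -5≡21 → V
F(5)−A(0): 5 → F
A(0)−F(5): -5≡21 → V
S(18)−M(12): 6 → G
J(9)−A(0): 9 → J
Z(25)−F(5): 20 → U
D(3)−M(12): -9≡17 → R
I(8)−A(0): 8 → I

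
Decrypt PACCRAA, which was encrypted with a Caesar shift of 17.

P(15): 15−17=-2≡24 → Y
A(0): 0−17=-17≡9 → J
C(2): 2−17=-15≡11 → L
C(2): 2−17=-15≡11 → L
R(17): 17−17=0 → A
A(0): 0−17=-17≡9 → J
A(0): 0−17=-17≡9 → J

YJLLAJJ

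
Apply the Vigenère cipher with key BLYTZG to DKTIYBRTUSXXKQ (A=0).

Repeat the key across the message: BLYTZGBLYTZGBL
D(3)+B(1): 4 → E
K(10)+L(11): 21 → V
T(19)+Y(24): 43≡17 → R
I(8)+T(19): 27≡1 → B
Y(24)+Z(25): 49≡23 → X
B(1)+G(6): 7 → H
R(17)+B(1): 18 → S
T(19)+L(11): 30≡4 → E
U(20)+Y(24): 44≡18 → S
S(18)+T(19): 37≡11 → L
X(23)+Z(25): 48≡22 → W
X(23)+G(6): 29≡3 → D
K(10)+B(1): 11 → L
Q(16)+L(11): 27≡1 → B

EVRBXHSESLWDLB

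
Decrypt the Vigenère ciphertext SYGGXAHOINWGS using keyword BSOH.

Repeat the key across the ciphertext: BSOHBSOHBSOHB
S(18)−B(1): 17 → R
Y(24)−S(18): 6 → G
G(6)−O(14): -8≡18 → S
G(6)−H(7): -1≡25 → Z
X(23)−B(1): 22 → W
A(0)−S(18): -18≡8 → I
H(7)−O(14): -7≡19 → T
O(14)−H(7): 7 → H
I(8)−B(1): 7 → H
N(13)−S(18): -5≡21 → V
W(22)−O(14): 8 → I
G(6)−H(7): -1≡25 → Z
S(18)−B(1): 17 → R

RGSZWITHHVIZR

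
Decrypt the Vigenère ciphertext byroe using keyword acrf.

Repeat the key across the ciphertext: acrfa
b(1)−a(0): 1 → b
y(24)−c(2): 22 → w
r(17)−r(17): 0 → a
o(14)−f(5): 9 → j
e(4)−a(0): 4 → e

bwaje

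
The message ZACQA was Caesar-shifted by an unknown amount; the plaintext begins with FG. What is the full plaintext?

FGIWG

From the crib: Z(25)−F(5)=20, so the shift is 20.
Subtract 20 from each ciphertext letter:
Z(25): 25−20=5 → F
A(0): 0−20=-20≡6 → G
C(2): 2−20=-18≡8 → I
Q(16): 16−20=-4≡22 → W
A(0): 0−20=-20≡6 → G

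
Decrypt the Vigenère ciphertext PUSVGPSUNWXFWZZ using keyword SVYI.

Repeat the key across the ciphertext: SVYISVYISVYISVY
P(15)−S(18): -3≡23 → X
U(20)−V(21): -1≡25 → Z
S(18)−Y(24): -6≡20 → U
V(21)−I(8): 13 → N
G(6)−S(18): -12≡14 → O
P(15)−V(21): -6≡20 → U
S(18)−Y(24): -6≡20 → U
U(20)−I(8): 12 → M
N(13)−S(18): -5≡21 → V
W(22)−V(21): 1 → B
X(23)−Y(24): -1≡25 → Z
F(5)−I(8): -3≡23 → X
W(22)−S(18): 4 → E
Z(25)−V(21): 4 → E
Z(25)−Y(24): 1 → B

XZUNOUUMVBZXEEB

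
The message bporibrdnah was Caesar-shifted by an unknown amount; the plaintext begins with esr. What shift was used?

From the crib: b(1)−e(4)=-3≡23, so the shift is 23.

23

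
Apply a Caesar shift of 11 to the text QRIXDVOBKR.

Q(16): 16+11=27≡1 → B
R(17): 17+11=28≡2 → C
I(8): 8+11=19 → T
X(23): 23+11=34≡8 → I
D(3): 3+11=14 → O
V(21): 21+11=32≡6 → G
O(14): 14+11=25 → Z
B(1): 1+11=12 → M
K(10): 10+11=21 → V
R(17): 17+11=28≡2 → C

BCTIOGZMVC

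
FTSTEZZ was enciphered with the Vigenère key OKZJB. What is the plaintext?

Repeat the key across the ciphertext: OKZJBOK
F(5)−O(14): -9≡17 → R
T(19)−K(10): 9 → J
S(18)−Z(25): -7≡19 → T
T(19)−J(9): 10 → K
E(4)−B(1): 3 → D
Z(25)−O(14): 11 → L
Z(25)−K(10): 15 → P

RJTKDLP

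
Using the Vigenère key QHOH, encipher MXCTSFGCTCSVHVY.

Repeat the key across the message: QHOHQHOHQHOHQHO
M(12)+Q(16): 28≡2 → C
X(23)+H(7): 30≡4 → E
C(2)+O(14): 16 → Q
T(19)+H(7): 26≡0 → A
S(18)+Q(16): 34≡8 → I
F(5)+H(7): 12 → M
G(6)+O(14): 20 → U
C(2)+H(7): 9 → J
T(19)+Q(16): 35≡9 → J
C(2)+H(7): 9 → J
S(18)+O(14): 32≡6 → G
V(21)+H(7): 28≡2 → C
H(7)+Q(16): 23 → X
V(21)+H(7): 28≡2 → C
Y(24)+O(14): 38≡12 → M

CEQAIMUJJJGCXCM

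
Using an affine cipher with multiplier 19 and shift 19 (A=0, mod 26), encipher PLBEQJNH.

P(15): 19·15+19=304≡18 → S
L(11): 19·11+19=228≡20 → U
B(1): 19·1+19=38≡12 → M
E(4): 19·4+19=95≡17 → R
Q(16): 19·16+19=323≡11 → L
J(9): 19·9+19=190≡8 → I
N(13): 19·13+19=266≡6 → G
H(7): 19·7+19=152≡22 → W

SUMRLIGW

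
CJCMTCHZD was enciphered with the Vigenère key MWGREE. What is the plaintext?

Repeat the key across the ciphertext: MWGREEMWG
C(2)−M(12): -10≡16 → Q
J(9)−W(22): -13≡13 → N
C(2)−G(6): -4≡22 → W
M(12)−R(17): -5≡21 → V
T(19)−E(4): 15 → P
C(2)−E(4): -2≡24 → Y
H(7)−M(12): -5≡21 → V
Z(25)−W(22): 3 → D
D(3)−G(6): -3≡23 → X

QNWVPYVDX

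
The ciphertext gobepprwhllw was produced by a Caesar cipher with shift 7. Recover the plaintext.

g(6): 6−7=-1≡25 → z
o(14): 14−7=7 → h
b(1): 1−7=-6≡20 → u
e(4): 4−7=-3≡23 → x
p(15): 15−7=8 → i
p(15): 15−7=8 → i
r(17): 17−7=10 → k
w(22): 22−7=15 → p
h(7): 7−7=0 → a
l(11): 11−7=4 → e
l(11): 11−7=4 → e
w(22): 22−7=15 → p

zhuxiikpaeep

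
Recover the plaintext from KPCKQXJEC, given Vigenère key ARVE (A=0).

KYHGQGOAC

Repeat the key across the ciphertext: ARVEARVEA
K(10)−A(0): 10 → K
P(15)−R(17): -2≡24 → Y
C(2)−V(21): -19≡7 → H
K(10)−E(4): 6 → G
Q(16)−A(0): 16 → Q
X(23)−R(17): 6 → G
J(9)−V(21): -12≡14 → O
E(4)−E(4): 0 → A
C(2)−A(0): 2 → C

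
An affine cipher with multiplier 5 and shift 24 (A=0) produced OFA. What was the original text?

YRQ

The inverse of 5 mod 26 is 21, since 5·21=105≡1. Apply D(y)=21·(y−24) mod 26:
O(14): 21·(14−24)=-210≡24 → Y
F(5): 21·(5−24)=-399≡17 → R
A(0): 21·(0−24)=-504≡16 → Q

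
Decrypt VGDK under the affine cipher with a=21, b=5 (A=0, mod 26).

The inverse of 21 mod 26 is 5, since 21·5=105≡1. Apply D(y)=5·(y−5) mod 26:
V(21): 5·(21−5)=80≡2 → C
G(6): 5·(6−5)=5 → F
D(3): 5·(3−5)=-10≡16 → Q
K(10): 5·(10−5)=25 → Z

CFQZ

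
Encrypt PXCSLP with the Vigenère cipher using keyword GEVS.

VBXKRT

Repeat the key across the message: GEVSGE
P(15)+G(6): 21 → V
X(23)+E(4): 27≡1 → B
C(2)+V(21): 23 → X
S(18)+S(18): 36≡10 → K
L(11)+G(6): 17 → R
P(15)+E(4): 19 → T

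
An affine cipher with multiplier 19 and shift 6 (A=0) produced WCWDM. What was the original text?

The inverse of 19 mod 26 is 11, since 19·11=209≡1. Apply D(y)=11·(y−6) mod 26:
W(22): 11·(22−6)=176≡20 → U
C(2): 11·(2−6)=-44≡8 → I
W(22): 11·(22−6)=176≡20 → U
D(3): 11·(3−6)=-33≡19 → T
M(12): 11·(12−6)=66≡14 → O

UIUTO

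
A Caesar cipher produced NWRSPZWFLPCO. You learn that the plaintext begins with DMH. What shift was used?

From the crib: N(13)−D(3)=10, so the shift is 10.

10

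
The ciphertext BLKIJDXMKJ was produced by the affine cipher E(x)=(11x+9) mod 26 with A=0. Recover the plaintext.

The inverse of 11 mod 26 is 19, since 11·19=209≡1. Apply D(y)=19·(y−9) mod 26:
B(1): 19·(1−9)=-152≡4 → E
L(11): 19·(11−9)=38≡12 → M
K(10): 19·(10−9)=19 → T
I(8): 19·(8−9)=-19≡7 → H
J(9): 19·(9−9)=0 → A
D(3): 19·(3−9)=-114≡16 → Q
X(23): 19·(23−9)=266≡6 → G
M(12): 19·(12−9)=57≡5 → F
K(10): 19·(10−9)=19 → T
J(9): 19·(9−9)=0 → A

EMTHAQGFTA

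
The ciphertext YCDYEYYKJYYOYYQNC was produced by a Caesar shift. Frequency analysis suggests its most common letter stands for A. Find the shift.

24

The most frequent ciphertext letter is Y (appears 8 times).
Y is position 24; A is position 0.
Shift = 24.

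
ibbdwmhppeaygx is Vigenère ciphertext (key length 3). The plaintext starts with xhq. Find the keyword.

lul

Subtract each crib letter from the matching ciphertext letter (mod 26):
i(8)−x(23)=-15≡11 → l
b(1)−h(7)=-6≡20 → u
b(1)−q(16)=-15≡11 → l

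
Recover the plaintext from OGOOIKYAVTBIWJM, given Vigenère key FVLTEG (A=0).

JLDVEETFKAXCROB

Repeat the key across the ciphertext: FVLTEGFVLTEGFVL
O(14)−F(5): 9 → J
G(6)−V(21): -15≡11 → L
O(14)−L(11): 3 → D
O(14)−T(19): -5≡21 → V
I(8)−E(4): 4 → E
K(10)−G(6): 4 → E
Y(24)−F(5): 19 → T
A(0)−V(21): -21≡5 → F
V(21)−L(11): 10 → K
T(19)−T(19): 0 → A
B(1)−E(4): -3≡23 → X
I(8)−G(6): 2 → C
W(22)−F(5): 17 → R
J(9)−V(21): -12≡14 → O
M(12)−L(11): 1 → B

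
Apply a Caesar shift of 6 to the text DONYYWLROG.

D(3): 3+6=9 → J
O(14): 14+6=20 → U
N(13): 13+6=19 → T
Y(24): 24+6=30≡4 → E
Y(24): 24+6=30≡4 → E
W(22): 22+6=28≡2 → C
L(11): 11+6=17 → R
R(17): 17+6=23 → X
O(14): 14+6=20 → U
G(6): 6+6=12 → M

JUTEECRXUM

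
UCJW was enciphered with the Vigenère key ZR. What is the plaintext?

VLKF

Repeat the key across the ciphertext: ZRZR
U(20)−Z(25): -5≡21 → V
C(2)−R(17): -15≡11 → L
J(9)−Z(25): -16≡10 → K
W(22)−R(17): 5 → F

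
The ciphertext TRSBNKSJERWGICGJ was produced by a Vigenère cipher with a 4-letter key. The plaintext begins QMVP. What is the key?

DFXM

Subtract each crib letter from the matching ciphertext letter (mod 26):
T(19)−Q(16)=3 → D
R(17)−M(12)=5 → F
S(18)−V(21)=-3≡23 → X
B(1)−P(15)=-14≡12 → M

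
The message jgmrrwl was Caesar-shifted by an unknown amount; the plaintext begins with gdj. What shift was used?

From the crib: j(9)−g(6)=3, so the shift is 3.

3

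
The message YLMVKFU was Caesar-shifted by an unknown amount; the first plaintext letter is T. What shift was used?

5

From the crib: Y(24)−T(19)=5, so the shift is 5.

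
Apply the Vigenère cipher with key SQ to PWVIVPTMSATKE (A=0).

Repeat the key across the message: SQSQSQSQSQSQS
P(15)+S(18): 33≡7 → H
W(22)+Q(16): 38≡12 → M
V(21)+S(18): 39≡13 → N
I(8)+Q(16): 24 → Y
V(21)+S(18): 39≡13 → N
P(15)+Q(16): 31≡5 → F
T(19)+S(18): 37≡11 → L
M(12)+Q(16): 28≡2 → C
S(18)+S(18): 36≡10 → K
A(0)+Q(16): 16 → Q
T(19)+S(18): 37≡11 → L
K(10)+Q(16): 26≡0 → A
E(4)+S(18): 22 → W

HMNYNFLCKQLAW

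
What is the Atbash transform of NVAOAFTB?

N(13) → M(12)
V(21) → E(4)
A(0) → Z(25)
O(14) → L(11)
A(0) → Z(25)
F(5) → U(20)
T(19) → G(6)
B(1) → Y(24)

MEZLZUGY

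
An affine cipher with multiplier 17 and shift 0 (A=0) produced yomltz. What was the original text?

The inverse of 17 mod 26 is 23, since 17·23=391≡1. Apply D(y)=23·(y−0) mod 26:
y(24): 23·(24−0)=552≡6 → g
o(14): 23·(14−0)=322≡10 → k
m(12): 23·(12−0)=276≡16 → q
l(11): 23·(11−0)=253≡19 → t
t(19): 23·(19−0)=437≡21 → v
z(25): 23·(25−0)=575≡3 → d

gkqtvd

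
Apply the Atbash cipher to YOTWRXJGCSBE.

Y(24) → B(1)
O(14) → L(11)
T(19) → G(6)
W(22) → D(3)
R(17) → I(8)
X(23) → C(2)
J(9) → Q(16)
G(6) → T(19)
C(2) → X(23)
S(18) → H(7)
B(1) → Y(24)
E(4) → V(21)

BLGDICQTXHYV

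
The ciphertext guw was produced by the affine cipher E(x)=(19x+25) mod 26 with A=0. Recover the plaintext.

The inverse of 19 mod 26 is 11, since 19·11=209≡1. Apply D(y)=11·(y−25) mod 26:
g(6): 11·(6−25)=-209≡25 → z
u(20): 11·(20−25)=-55≡23 → x
w(22): 11·(22−25)=-33≡19 → t

zxt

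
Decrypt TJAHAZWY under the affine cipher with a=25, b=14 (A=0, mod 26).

VFOHOPSQ

The inverse of 25 mod 26 is 25, since 25·25=625≡1. Apply D(y)=25·(y−14) mod 26:
T(19): 25·(19−14)=125≡21 → V
J(9): 25·(9−14)=-125≡5 → F
A(0): 25·(0−14)=-350≡14 → O
H(7): 25·(7−14)=-175≡7 → H
A(0): 25·(0−14)=-350≡14 → O
Z(25): 25·(25−14)=275≡15 → P
W(22): 25·(22−14)=200≡18 → S
Y(24): 25·(24−14)=250≡16 → Q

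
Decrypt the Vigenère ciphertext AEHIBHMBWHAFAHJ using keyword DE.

XAEEYDJXTDXBXDG

Repeat the key across the ciphertext: DEDEDEDEDEDEDED
A(0)−D(3): -3≡23 → X
E(4)−E(4): 0 → A
H(7)−D(3): 4 → E
I(8)−E(4): 4 → E
B(1)−D(3): -2≡24 → Y
H(7)−E(4): 3 → D
M(12)−D(3): 9 → J
B(1)−E(4): -3≡23 → X
W(22)−D(3): 19 → T
H(7)−E(4): 3 → D
A(0)−D(3): -3≡23 → X
F(5)−E(4): 1 → B
A(0)−D(3): -3≡23 → X
H(7)−E(4): 3 → D
J(9)−D(3): 6 → G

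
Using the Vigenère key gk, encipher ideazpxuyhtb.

onkkfzdeerzl

Repeat the key across the message: gkgkgkgkgkgk
i(8)+g(6): 14 → o
d(3)+k(10): 13 → n
e(4)+g(6): 10 → k
a(0)+k(10): 10 → k
z(25)+g(6): 31≡5 → f
p(15)+k(10): 25 → z
x(23)+g(6): 29≡3 → d
u(20)+k(10): 30≡4 → e
y(24)+g(6): 30≡4 → e
h(7)+k(10): 17 → r
t(19)+g(6): 25 → z
b(1)+k(10): 11 → l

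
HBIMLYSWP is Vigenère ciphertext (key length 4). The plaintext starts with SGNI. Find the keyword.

Subtract each crib letter from the matching ciphertext letter (mod 26):
H(7)−S(18)=-11≡15 → P
B(1)−G(6)=-5≡21 → V
I(8)−N(13)=-5≡21 → V
M(12)−I(8)=4 → E

PVVE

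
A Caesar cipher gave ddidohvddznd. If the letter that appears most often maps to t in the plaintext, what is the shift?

The most frequent ciphertext letter is d (appears 6 times).
d is position 3; t is position 19.
Shift = -16≡10.

10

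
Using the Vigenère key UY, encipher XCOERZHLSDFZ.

Repeat the key across the message: UYUYUYUYUYUY
X(23)+U(20): 43≡17 → R
C(2)+Y(24): 26≡0 → A
O(14)+U(20): 34≡8 → I
E(4)+Y(24): 28≡2 → C
R(17)+U(20): 37≡11 → L
Z(25)+Y(24): 49≡23 → X
H(7)+U(20): 27≡1 → B
L(11)+Y(24): 35≡9 → J
S(18)+U(20): 38≡12 → M
D(3)+Y(24): 27≡1 → B
F(5)+U(20): 25 → Z
Z(25)+Y(24): 49≡23 → X

RAICLXBJMBZX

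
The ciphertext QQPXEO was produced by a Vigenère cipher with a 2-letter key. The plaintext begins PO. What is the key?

Subtract each crib letter from the matching ciphertext letter (mod 26):
Q(16)−P(15)=1 → B
Q(16)−O(14)=2 → C

BC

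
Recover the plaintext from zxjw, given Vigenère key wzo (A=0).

Repeat the key across the ciphertext: wzow
z(25)−w(22): 3 → d
x(23)−z(25): -2≡24 → y
j(9)−o(14): -5≡21 → v
w(22)−w(22): 0 → a

dyva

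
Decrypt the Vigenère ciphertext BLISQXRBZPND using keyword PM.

Repeat the key across the ciphertext: PMPMPMPMPMPM
B(1)−P(15): -14≡12 → M
L(11)−M(12): -1≡25 → Z
I(8)−P(15): -7≡19 → T
S(18)−M(12): 6 → G
Q(16)−P(15): 1 → B
X(23)−M(12): 11 → L
R(17)−P(15): 2 → C
B(1)−M(12): -11≡15 → P
Z(25)−P(15): 10 → K
P(15)−M(12): 3 → D
N(13)−P(15): -2≡24 → Y
D(3)−M(12): -9≡17 → R

MZTGBLCPKDYR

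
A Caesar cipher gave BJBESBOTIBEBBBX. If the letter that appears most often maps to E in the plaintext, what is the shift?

23

The most frequent ciphertext letter is B (appears 7 times).
B is position 1; E is position 4.
Shift = -3≡23.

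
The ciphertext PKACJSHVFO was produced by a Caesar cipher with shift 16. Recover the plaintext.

P(15): 15−16=-1≡25 → Z
K(10): 10−16=-6≡20 → U
A(0): 0−16=-16≡10 → K
C(2): 2−16=-14≡12 → M
J(9): 9−16=-7≡19 → T
S(18): 18−16=2 → C
H(7): 7−16=-9≡17 → R
V(21): 21−16=5 → F
F(5): 5−16=-11≡15 → P
O(14): 14−16=-2≡24 → Y

ZUKMTCRFPY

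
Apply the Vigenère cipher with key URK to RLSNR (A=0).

Repeat the key across the message: URKUR
R(17)+U(20): 37≡11 → L
L(11)+R(17): 28≡2 → C
S(18)+K(10): 28≡2 → C
N(13)+U(20): 33≡7 → H
R(17)+R(17): 34≡8 → I

LCCHI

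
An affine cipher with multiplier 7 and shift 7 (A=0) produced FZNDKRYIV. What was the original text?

The inverse of 7 mod 26 is 15, since 7·15=105≡1. Apply D(y)=15·(y−7) mod 26:
F(5): 15·(5−7)=-30≡22 → W
Z(25): 15·(25−7)=270≡10 → K
N(13): 15·(13−7)=90≡12 → M
D(3): 15·(3−7)=-60≡18 → S
K(10): 15·(10−7)=45≡19 → T
R(17): 15·(17−7)=150≡20 → U
Y(24): 15·(24−7)=255≡21 → V
I(8): 15·(8−7)=15 → P
V(21): 15·(21−7)=210≡2 → C

WKMSTUVPC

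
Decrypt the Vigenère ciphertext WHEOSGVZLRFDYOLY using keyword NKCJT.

Repeat the key across the ciphertext: NKCJTNKCJTNKCJTN
W(22)−N(13): 9 → J
H(7)−K(10): -3≡23 → X
E(4)−C(2): 2 → C
O(14)−J(9): 5 → F
S(18)−T(19): -1≡25 → Z
G(6)−N(13): -7≡19 → T
V(21)−K(10): 11 → L
Z(25)−C(2): 23 → X
L(11)−J(9): 2 → C
R(17)−T(19): -2≡24 → Y
F(5)−N(13): -8≡18 → S
D(3)−K(10): -7≡19 → T
Y(24)−C(2): 22 → W
O(14)−J(9): 5 → F
L(11)−T(19): -8≡18 → S
Y(24)−N(13): 11 → L

JXCFZTLXCYSTWFSL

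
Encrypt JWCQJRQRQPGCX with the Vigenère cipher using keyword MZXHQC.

VVZXZTCQNWWEJ

Repeat the key across the message: MZXHQCMZXHQCM
J(9)+M(12): 21 → V
W(22)+Z(25): 47≡21 → V
C(2)+X(23): 25 → Z
Q(16)+H(7): 23 → X
J(9)+Q(16): 25 → Z
R(17)+C(2): 19 → T
Q(16)+M(12): 28≡2 → C
R(17)+Z(25): 42≡16 → Q
Q(16)+X(23): 39≡13 → N
P(15)+H(7): 22 → W
G(6)+Q(16): 22 → W
C(2)+C(2): 4 → E
X(23)+M(12): 35≡9 → J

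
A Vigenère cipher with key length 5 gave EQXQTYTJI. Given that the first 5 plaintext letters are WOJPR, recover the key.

ICOBC

Subtract each crib letter from the matching ciphertext letter (mod 26):
E(4)−W(22)=-18≡8 → I
Q(16)−O(14)=2 → C
X(23)−J(9)=14 → O
Q(16)−P(15)=1 → B
T(19)−R(17)=2 → C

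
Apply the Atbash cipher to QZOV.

Q(16) → J(9)
Z(25) → A(0)
O(14) → L(11)
V(21) → E(4)

JALE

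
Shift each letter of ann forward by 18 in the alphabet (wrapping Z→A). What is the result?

sff

a(0): 0+18=18 → s
n(13): 13+18=31≡5 → f
n(13): 13+18=31≡5 → f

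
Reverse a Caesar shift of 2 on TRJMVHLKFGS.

T(19): 19−2=17 → R
R(17): 17−2=15 → P
J(9): 9−2=7 → H
M(12): 12−2=10 → K
V(21): 21−2=19 → T
H(7): 7−2=5 → F
L(11): 11−2=9 → J
K(10): 10−2=8 → I
F(5): 5−2=3 → D
G(6): 6−2=4 → E
S(18): 18−2=16 → Q

RPHKTFJIDEQ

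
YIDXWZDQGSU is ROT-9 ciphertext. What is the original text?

Y(24): 24−9=15 → P
I(8): 8−9=-1≡25 → Z
D(3): 3−9=-6≡20 → U
X(23): 23−9=14 → O
W(22): 22−9=13 → N
Z(25): 25−9=16 → Q
D(3): 3−9=-6≡20 → U
Q(16): 16−9=7 → H
G(6): 6−9=-3≡23 → X
S(18): 18−9=9 → J
U(20): 20−9=11 → L

PZUONQUHXJL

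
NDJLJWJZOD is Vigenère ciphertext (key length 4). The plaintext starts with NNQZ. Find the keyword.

Subtract each crib letter from the matching ciphertext letter (mod 26):
N(13)−N(13)=0 → A
D(3)−N(13)=-10≡16 → Q
J(9)−Q(16)=-7≡19 → T
L(11)−Z(25)=-14≡12 → M

AQTM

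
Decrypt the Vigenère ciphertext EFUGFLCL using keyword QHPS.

Repeat the key across the ciphertext: QHPSQHPS
E(4)−Q(16): -12≡14 → O
F(5)−H(7): -2≡24 → Y
U(20)−P(15): 5 → F
G(6)−S(18): -12≡14 → O
F(5)−Q(16): -11≡15 → P
L(11)−H(7): 4 → E
C(2)−P(15): -13≡13 → N
L(11)−S(18): -7≡19 → T

OYFOPENT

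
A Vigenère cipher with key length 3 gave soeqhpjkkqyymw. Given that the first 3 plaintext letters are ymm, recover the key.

ucs

Subtract each crib letter from the matching ciphertext letter (mod 26):
s(18)−y(24)=-6≡20 → u
o(14)−m(12)=2 → c
e(4)−m(12)=-8≡18 → s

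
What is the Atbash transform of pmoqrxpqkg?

knljickjpt

p(15) → k(10)
m(12) → n(13)
o(14) → l(11)
q(16) → j(9)
r(17) → i(8)
x(23) → c(2)
p(15) → k(10)
q(16) → j(9)
k(10) → p(15)
g(6) → t(19)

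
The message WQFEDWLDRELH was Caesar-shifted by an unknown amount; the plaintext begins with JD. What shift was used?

From the crib: W(22)−J(9)=13, so the shift is 13.

13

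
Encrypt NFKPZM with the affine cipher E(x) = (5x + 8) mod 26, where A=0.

VHGFDQ

N(13): 5·13+8=73≡21 → V
F(5): 5·5+8=33≡7 → H
K(10): 5·10+8=58≡6 → G
P(15): 5·15+8=83≡5 → F
Z(25): 5·25+8=133≡3 → D
M(12): 5·12+8=68≡16 → Q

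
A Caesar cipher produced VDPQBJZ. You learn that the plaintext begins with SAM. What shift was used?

3

From the crib: V(21)−S(18)=3, so the shift is 3.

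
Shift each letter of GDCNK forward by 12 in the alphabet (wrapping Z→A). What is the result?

SPOZW

G(6): 6+12=18 → S
D(3): 3+12=15 → P
C(2): 2+12=14 → O
N(13): 13+12=25 → Z
K(10): 10+12=22 → W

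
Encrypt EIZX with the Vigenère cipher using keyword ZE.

DMYB

Repeat the key across the message: ZEZE
E(4)+Z(25): 29≡3 → D
I(8)+E(4): 12 → M
Z(25)+Z(25): 50≡24 → Y
X(23)+E(4): 27≡1 → B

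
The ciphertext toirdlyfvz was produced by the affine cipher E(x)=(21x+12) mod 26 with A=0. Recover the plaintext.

jkgzhvirtn

The inverse of 21 mod 26 is 5, since 21·5=105≡1. Apply D(y)=5·(y−12) mod 26:
t(19): 5·(19−12)=35≡9 → j
o(14): 5·(14−12)=10 → k
i(8): 5·(8−12)=-20≡6 → g
r(17): 5·(17−12)=25 → z
d(3): 5·(3−12)=-45≡7 → h
l(11): 5·(11−12)=-5≡21 → v
y(24): 5·(24−12)=60≡8 → i
f(5): 5·(5−12)=-35≡17 → r
v(21): 5·(21−12)=45≡19 → t
z(25): 5·(25−12)=65≡13 → n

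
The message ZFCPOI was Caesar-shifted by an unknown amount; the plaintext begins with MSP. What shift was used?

From the crib: Z(25)−M(12)=13, so the shift is 13.

13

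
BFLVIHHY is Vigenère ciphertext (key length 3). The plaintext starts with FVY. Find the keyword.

WKN

Subtract each crib letter from the matching ciphertext letter (mod 26):
B(1)−F(5)=-4≡22 → W
F(5)−V(21)=-16≡10 → K
L(11)−Y(24)=-13≡13 → N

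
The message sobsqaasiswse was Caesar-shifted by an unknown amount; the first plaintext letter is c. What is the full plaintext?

cylcakkcscgco

From the crib: s(18)−c(2)=16, so the shift is 16.
Subtract 16 from each ciphertext letter:
s(18): 18−16=2 → c
o(14): 14−16=-2≡24 → y
b(1): 1−16=-15≡11 → l
s(18): 18−16=2 → c
q(16): 16−16=0 → a
a(0): 0−16=-16≡10 → k
a(0): 0−16=-16≡10 → k
s(18): 18−16=2 → c
i(8): 8−16=-8≡18 → s
s(18): 18−16=2 → c
w(22): 22−16=6 → g
s(18): 18−16=2 → c
e(4): 4−16=-12≡14 → o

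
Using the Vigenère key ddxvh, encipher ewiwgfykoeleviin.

Repeat the key across the message: ddxvhddxvhddxvhd
e(4)+d(3): 7 → h
w(22)+d(3): 25 → z
i(8)+x(23): 31≡5 → f
w(22)+v(21): 43≡17 → r
g(6)+h(7): 13 → n
f(5)+d(3): 8 → i
y(24)+d(3): 27≡1 → b
k(10)+x(23): 33≡7 → h
o(14)+v(21): 35≡9 → j
e(4)+h(7): 11 → l
l(11)+d(3): 14 → o
e(4)+d(3): 7 → h
v(21)+x(23): 44≡18 → s
i(8)+v(21): 29≡3 → d
i(8)+h(7): 15 → p
n(13)+d(3): 16 → q

hzfrnibhjlohsdpq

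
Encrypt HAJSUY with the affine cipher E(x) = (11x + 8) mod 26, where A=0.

H(7): 11·7+8=85≡7 → H
A(0): 11·0+8=8 → I
J(9): 11·9+8=107≡3 → D
S(18): 11·18+8=206≡24 → Y
U(20): 11·20+8=228≡20 → U
Y(24): 11·24+8=272≡12 → M

HIDYUM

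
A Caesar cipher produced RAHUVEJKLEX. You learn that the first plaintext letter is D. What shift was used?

14

From the crib: R(17)−D(3)=14, so the shift is 14.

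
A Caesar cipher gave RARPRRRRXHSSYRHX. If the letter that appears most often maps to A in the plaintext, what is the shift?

The most frequent ciphertext letter is R (appears 7 times).
R is position 17; A is position 0.
Shift = 17.

17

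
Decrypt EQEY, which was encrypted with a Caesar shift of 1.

E(4): 4−1=3 → D
Q(16): 16−1=15 → P
E(4): 4−1=3 → D
Y(24): 24−1=23 → X

DPDX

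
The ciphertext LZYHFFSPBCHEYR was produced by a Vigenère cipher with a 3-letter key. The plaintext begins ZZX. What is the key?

Subtract each crib letter from the matching ciphertext letter (mod 26):
L(11)−Z(25)=-14≡12 → M
Z(25)−Z(25)=0 → A
Y(24)−X(23)=1 → B

MAB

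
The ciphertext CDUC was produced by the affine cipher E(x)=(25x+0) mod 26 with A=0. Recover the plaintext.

YXGY

The inverse of 25 mod 26 is 25, since 25·25=625≡1. Apply D(y)=25·(y−0) mod 26:
C(2): 25·(2−0)=50≡24 → Y
D(3): 25·(3−0)=75≡23 → X
U(20): 25·(20−0)=500≡6 → G
C(2): 25·(2−0)=50≡24 → Y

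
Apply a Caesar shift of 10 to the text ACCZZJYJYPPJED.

A(0): 0+10=10 → K
C(2): 2+10=12 → M
C(2): 2+10=12 → M
Z(25): 25+10=35≡9 → J
Z(25): 25+10=35≡9 → J
J(9): 9+10=19 → T
Y(24): 24+10=34≡8 → I
J(9): 9+10=19 → T
Y(24): 24+10=34≡8 → I
P(15): 15+10=25 → Z
P(15): 15+10=25 → Z
J(9): 9+10=19 → T
E(4): 4+10=14 → O
D(3): 3+10=13 → N

KMMJJTITIZZTON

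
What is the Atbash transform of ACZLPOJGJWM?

A(0) → Z(25)
C(2) → X(23)
Z(25) → A(0)
L(11) → O(14)
P(15) → K(10)
O(14) → L(11)
J(9) → Q(16)
G(6) → T(19)
J(9) → Q(16)
W(22) → D(3)
M(12) → N(13)

ZXAOKLQTQDN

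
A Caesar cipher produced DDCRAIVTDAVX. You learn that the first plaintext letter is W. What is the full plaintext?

WWVKTBOMWTOQ

From the crib: D(3)−W(22)=-19≡7, so the shift is 7.
Subtract 7 from each ciphertext letter:
D(3): 3−7=-4≡22 → W
D(3): 3−7=-4≡22 → W
C(2): 2−7=-5≡21 → V
R(17): 17−7=10 → K
A(0): 0−7=-7≡19 → T
I(8): 8−7=1 → B
V(21): 21−7=14 → O
T(19): 19−7=12 → M
D(3): 3−7=-4≡22 → W
A(0): 0−7=-7≡19 → T
V(21): 21−7=14 → O
X(23): 23−7=16 → Q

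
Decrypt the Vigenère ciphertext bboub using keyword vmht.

gphbg

Repeat the key across the ciphertext: vmhtv
b(1)−v(21): -20≡6 → g
b(1)−m(12): -11≡15 → p
o(14)−h(7): 7 → h
u(20)−t(19): 1 → b
b(1)−v(21): -20≡6 → g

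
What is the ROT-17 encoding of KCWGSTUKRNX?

K(10): 10+17=27≡1 → B
C(2): 2+17=19 → T
W(22): 22+17=39≡13 → N
G(6): 6+17=23 → X
S(18): 18+17=35≡9 → J
T(19): 19+17=36≡10 → K
U(20): 20+17=37≡11 → L
K(10): 10+17=27≡1 → B
R(17): 17+17=34≡8 → I
N(13): 13+17=30≡4 → E
X(23): 23+17=40≡14 → O

BTNXJKLBIEO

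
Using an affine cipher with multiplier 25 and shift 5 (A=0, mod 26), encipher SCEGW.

S(18): 25·18+5=455≡13 → N
C(2): 25·2+5=55≡3 → D
E(4): 25·4+5=105≡1 → B
G(6): 25·6+5=155≡25 → Z
W(22): 25·22+5=555≡9 → J

NDBZJ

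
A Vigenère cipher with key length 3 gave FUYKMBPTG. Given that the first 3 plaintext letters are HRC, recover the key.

Subtract each crib letter from the matching ciphertext letter (mod 26):
F(5)−H(7)=-2≡24 → Y
U(20)−R(17)=3 → D
Y(24)−C(2)=22 → W

YDW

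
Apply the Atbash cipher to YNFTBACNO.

Y(24) → B(1)
N(13) → M(12)
F(5) → U(20)
T(19) → G(6)
B(1) → Y(24)
A(0) → Z(25)
C(2) → X(23)
N(13) → M(12)
O(14) → L(11)

BMUGYZXML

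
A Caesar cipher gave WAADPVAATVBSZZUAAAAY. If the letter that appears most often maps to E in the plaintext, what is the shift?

The most frequent ciphertext letter is A (appears 8 times).
A is position 0; E is position 4.
Shift = -4≡22.

22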